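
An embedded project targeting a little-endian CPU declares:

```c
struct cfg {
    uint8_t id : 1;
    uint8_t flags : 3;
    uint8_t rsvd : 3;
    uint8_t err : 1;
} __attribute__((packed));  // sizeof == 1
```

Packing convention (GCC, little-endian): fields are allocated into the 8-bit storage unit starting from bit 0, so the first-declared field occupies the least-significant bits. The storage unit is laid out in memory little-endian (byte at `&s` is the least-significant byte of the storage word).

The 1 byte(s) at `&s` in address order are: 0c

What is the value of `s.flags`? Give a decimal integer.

6

[0]=0x0c (little-endian) → word 0x0c
id:1 @ bit 0 → (0x0c>>0)&0x1 = 0x0
flags:3 @ bit 1 → (0x0c>>1)&0x7 = 0x6  ←
rsvd:3 @ bit 4 → (0x0c>>4)&0x7 = 0x0
err:1 @ bit 7 → (0x0c>>7)&0x1 = 0x0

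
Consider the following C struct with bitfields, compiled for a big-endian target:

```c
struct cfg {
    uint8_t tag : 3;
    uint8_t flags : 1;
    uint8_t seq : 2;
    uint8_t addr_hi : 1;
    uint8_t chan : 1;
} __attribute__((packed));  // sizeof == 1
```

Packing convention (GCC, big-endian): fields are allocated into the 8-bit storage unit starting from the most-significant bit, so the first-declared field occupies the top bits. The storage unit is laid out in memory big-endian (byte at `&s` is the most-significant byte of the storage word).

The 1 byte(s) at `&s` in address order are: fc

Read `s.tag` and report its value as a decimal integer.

[0]=0xfc (big-endian) → word 0xfc
tag:3 @ bit 5 → (0xfc>>5)&0x7 = 0x7  ←
flags:1 @ bit 4 → (0xfc>>4)&0x1 = 0x1
seq:2 @ bit 2 → (0xfc>>2)&0x3 = 0x3
addr_hi:1 @ bit 1 → (0xfc>>1)&0x1 = 0x0
chan:1 @ bit 0 → (0xfc>>0)&0x1 = 0x0

7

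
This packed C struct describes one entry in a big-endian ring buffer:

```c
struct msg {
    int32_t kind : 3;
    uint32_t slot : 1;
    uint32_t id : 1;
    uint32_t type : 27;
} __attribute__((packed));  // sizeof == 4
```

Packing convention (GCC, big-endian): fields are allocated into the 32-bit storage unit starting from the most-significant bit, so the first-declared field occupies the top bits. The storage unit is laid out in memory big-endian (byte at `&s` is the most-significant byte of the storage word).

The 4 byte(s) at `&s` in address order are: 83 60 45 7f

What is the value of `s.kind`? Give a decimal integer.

-4

[0]=0x83 [1]=0x60 [2]=0x45 [3]=0x7f (big-endian) → word 0x8360457f
kind [29+:3] = (word>>29) & 0x7 = 4  ←
slot [28+:1] = (word>>28) & 0x1 = 0
id [27+:1] = (word>>27) & 0x1 = 0
type [0+:27] = (word>>0) & 0x7ffffff = 56640895
kind signed 3b, MSB=1: 4 - 8 = -4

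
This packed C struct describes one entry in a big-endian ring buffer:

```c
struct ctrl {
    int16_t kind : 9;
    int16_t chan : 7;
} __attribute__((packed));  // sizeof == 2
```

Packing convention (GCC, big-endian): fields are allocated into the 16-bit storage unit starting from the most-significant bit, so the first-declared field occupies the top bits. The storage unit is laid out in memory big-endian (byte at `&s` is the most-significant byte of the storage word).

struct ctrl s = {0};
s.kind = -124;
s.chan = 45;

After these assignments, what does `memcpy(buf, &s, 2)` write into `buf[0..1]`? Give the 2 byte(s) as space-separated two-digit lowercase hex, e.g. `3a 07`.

c2 2d

kind (9b) val=-124 bits=0x184 at bit 7: 0xc200
chan (7b) val=45 bits=0x2d at bit 0: 0xc22d
word = 0xc22d → big-endian bytes:
  [0]=0xc2  [1]=0x2d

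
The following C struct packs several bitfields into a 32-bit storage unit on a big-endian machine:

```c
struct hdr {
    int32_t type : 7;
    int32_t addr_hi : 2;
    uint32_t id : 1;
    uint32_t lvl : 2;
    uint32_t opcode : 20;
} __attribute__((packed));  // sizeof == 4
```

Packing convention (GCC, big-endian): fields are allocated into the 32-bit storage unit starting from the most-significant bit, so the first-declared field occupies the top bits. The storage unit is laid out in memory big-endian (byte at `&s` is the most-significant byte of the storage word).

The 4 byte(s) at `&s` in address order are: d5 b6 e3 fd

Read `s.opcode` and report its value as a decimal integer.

[0]=0xd5 [1]=0xb6 [2]=0xe3 [3]=0xfd (big-endian) → word 0xd5b6e3fd
type [25+:7] = (word>>25) & 0x7f = 106
addr_hi [23+:2] = (word>>23) & 0x3 = 3
id [22+:1] = (word>>22) & 0x1 = 0
lvl [20+:2] = (word>>20) & 0x3 = 3
opcode [0+:20] = (word>>0) & 0xfffff = 451581  ←

451581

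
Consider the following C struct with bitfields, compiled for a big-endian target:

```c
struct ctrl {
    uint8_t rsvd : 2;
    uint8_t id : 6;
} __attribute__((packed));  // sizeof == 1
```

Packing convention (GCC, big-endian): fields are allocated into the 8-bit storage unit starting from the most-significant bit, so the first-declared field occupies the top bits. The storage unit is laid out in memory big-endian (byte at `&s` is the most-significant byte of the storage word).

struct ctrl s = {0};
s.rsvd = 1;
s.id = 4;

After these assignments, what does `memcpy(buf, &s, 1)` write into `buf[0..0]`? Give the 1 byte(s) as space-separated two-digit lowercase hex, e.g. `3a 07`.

rsvd (2b) val=1 bits=0x1 at bit 6: 0x40
id (6b) val=4 bits=0x4 at bit 0: 0x44
word = 0x44 → big-endian bytes:
  [0]=0x44

44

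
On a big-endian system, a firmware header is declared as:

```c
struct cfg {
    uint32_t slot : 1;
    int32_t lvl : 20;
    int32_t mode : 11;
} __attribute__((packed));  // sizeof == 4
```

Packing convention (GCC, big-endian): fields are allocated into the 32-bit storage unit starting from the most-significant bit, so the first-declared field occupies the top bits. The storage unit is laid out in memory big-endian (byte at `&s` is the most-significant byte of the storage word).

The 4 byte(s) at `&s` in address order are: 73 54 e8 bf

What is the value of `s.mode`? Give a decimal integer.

[0]=0x73 [1]=0x54 [2]=0xe8 [3]=0xbf (big-endian) → word 0x7354e8bf
slot [31+:1] = (word>>31) & 0x1 = 0
lvl [11+:20] = (word>>11) & 0xfffff = 944797
mode [0+:11] = (word>>0) & 0x7ff = 191  ←
mode signed 11b, MSB=0: value = 191

191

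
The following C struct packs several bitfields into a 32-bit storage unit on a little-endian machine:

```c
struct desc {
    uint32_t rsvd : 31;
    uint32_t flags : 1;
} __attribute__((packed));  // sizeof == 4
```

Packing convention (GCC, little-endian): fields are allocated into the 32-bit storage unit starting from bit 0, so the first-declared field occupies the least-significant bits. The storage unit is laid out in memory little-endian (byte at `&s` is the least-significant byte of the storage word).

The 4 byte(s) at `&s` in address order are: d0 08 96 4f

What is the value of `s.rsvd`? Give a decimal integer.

[0]=0xd0 [1]=0x08 [2]=0x96 [3]=0x4f (little-endian) → word 0x4f9608d0
rsvd [0+:31] = (word>>0) & 0x7fffffff = 1335232720  ←
flags [31+:1] = (word>>31) & 0x1 = 0

1335232720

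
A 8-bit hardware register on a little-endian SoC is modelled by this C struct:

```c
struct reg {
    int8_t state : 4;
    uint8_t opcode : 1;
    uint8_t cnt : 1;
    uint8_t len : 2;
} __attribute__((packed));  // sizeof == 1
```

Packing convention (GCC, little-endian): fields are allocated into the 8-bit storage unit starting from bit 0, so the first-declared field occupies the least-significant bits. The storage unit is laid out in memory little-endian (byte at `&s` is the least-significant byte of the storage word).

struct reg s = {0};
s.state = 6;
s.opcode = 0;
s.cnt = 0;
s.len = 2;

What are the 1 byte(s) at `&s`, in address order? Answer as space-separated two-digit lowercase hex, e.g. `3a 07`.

[0+:4] state=6 & 0xf = 0x6; word=0x06
[4+:1] opcode=0 & 0x1 = 0x0; word=0x06
[5+:1] cnt=0 & 0x1 = 0x0; word=0x06
[6+:2] len=2 & 0x3 = 0x2; word=0x86
word = 0x86 → little-endian bytes:
  [0]=0x86

86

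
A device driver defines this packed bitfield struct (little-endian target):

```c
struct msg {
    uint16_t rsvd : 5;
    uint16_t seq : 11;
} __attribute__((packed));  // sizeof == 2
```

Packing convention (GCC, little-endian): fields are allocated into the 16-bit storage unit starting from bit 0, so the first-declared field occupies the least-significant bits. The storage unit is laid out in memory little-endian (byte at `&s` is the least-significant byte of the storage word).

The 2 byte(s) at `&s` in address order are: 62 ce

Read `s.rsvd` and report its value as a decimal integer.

2

[0]=0x62 [1]=0xce (little-endian) → word 0xce62
rsvd [0+:5] = (word>>0) & 0x1f = 2  ←
seq [5+:11] = (word>>5) & 0x7ff = 1651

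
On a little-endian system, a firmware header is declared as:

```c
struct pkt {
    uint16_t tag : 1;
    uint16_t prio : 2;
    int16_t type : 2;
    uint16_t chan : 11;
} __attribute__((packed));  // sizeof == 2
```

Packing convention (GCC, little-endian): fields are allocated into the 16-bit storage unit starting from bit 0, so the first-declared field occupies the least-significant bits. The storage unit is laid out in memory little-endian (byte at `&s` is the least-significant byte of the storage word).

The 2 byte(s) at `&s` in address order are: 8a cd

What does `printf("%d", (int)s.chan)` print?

[0]=0x8a [1]=0xcd (little-endian) → word 0xcd8a
tag:1 @ bit 0 → (0xcd8a>>0)&0x1 = 0x0
prio:2 @ bit 1 → (0xcd8a>>1)&0x3 = 0x1
type:2 @ bit 3 → (0xcd8a>>3)&0x3 = 0x1
chan:11 @ bit 5 → (0xcd8a>>5)&0x7ff = 0x66c  ←

1644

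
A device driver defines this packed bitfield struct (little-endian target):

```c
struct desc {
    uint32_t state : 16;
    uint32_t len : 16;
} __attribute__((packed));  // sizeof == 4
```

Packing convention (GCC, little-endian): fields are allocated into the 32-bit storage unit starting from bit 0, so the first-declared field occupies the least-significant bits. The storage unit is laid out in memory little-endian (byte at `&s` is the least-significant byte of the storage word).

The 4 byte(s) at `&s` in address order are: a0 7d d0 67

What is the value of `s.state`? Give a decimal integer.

32160

[0]=0xa0 [1]=0x7d [2]=0xd0 [3]=0x67 (little-endian) → word 0x67d07da0
state:16 @ bit 0 → (0x67d07da0>>0)&0xffff = 0x7da0  ←
len:16 @ bit 16 → (0x67d07da0>>16)&0xffff = 0x67d0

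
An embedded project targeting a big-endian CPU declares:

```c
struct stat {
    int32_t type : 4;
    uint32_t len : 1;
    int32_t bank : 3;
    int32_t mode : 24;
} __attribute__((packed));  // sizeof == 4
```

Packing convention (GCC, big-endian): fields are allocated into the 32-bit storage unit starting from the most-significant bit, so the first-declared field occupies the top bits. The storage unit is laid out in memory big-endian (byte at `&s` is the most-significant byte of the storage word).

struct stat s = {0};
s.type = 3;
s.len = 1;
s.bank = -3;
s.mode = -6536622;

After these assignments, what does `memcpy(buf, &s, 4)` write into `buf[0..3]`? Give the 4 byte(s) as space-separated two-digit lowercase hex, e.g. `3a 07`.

3d 9c 42 52

type (4b) val=3 bits=0x3 at bit 28: 0x30000000
len (1b) val=1 bits=0x1 at bit 27: 0x38000000
bank (3b) val=-3 bits=0x5 at bit 24: 0x3d000000
mode (24b) val=-6536622 bits=0x9c4252 at bit 0: 0x3d9c4252
word = 0x3d9c4252 → big-endian bytes:
  [0]=0x3d  [1]=0x9c  [2]=0x42  [3]=0x52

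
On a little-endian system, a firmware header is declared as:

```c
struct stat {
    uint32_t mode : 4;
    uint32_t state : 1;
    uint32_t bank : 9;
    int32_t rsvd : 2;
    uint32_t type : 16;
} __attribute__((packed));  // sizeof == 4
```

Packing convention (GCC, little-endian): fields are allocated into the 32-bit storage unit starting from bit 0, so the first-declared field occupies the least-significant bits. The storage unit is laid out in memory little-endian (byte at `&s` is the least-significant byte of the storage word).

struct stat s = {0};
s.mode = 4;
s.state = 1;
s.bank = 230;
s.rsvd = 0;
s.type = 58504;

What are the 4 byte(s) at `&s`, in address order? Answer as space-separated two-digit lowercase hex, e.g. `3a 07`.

d4 1c 88 e4

[0+:4] mode=4 & 0xf = 0x4; word=0x00000004
[4+:1] state=1 & 0x1 = 0x1; word=0x00000014
[5+:9] bank=230 & 0x1ff = 0xe6; word=0x00001cd4
[14+:2] rsvd=0 & 0x3 = 0x0; word=0x00001cd4
[16+:16] type=58504 & 0xffff = 0xe488; word=0xe4881cd4
word = 0xe4881cd4 → little-endian bytes:
  [0]=0xd4  [1]=0x1c  [2]=0x88  [3]=0xe4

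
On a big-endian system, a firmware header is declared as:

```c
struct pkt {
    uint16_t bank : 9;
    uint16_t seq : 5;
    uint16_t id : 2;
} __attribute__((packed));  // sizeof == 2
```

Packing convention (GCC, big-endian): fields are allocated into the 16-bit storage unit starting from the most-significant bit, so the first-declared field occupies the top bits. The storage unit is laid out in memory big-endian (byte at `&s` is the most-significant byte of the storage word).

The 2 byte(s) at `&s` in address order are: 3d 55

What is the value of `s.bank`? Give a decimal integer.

122

[0]=0x3d [1]=0x55 (big-endian) → word 0x3d55
bank [7+:9] = (word>>7) & 0x1ff = 122  ←
seq [2+:5] = (word>>2) & 0x1f = 21
id [0+:2] = (word>>0) & 0x3 = 1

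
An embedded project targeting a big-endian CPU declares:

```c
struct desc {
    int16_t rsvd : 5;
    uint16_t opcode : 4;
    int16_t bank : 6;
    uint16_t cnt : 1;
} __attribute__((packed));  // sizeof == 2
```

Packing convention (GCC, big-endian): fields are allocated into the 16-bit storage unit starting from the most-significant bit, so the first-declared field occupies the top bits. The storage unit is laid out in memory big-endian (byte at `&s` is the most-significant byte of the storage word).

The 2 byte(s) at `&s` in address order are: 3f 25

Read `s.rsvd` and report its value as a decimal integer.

[0]=0x3f [1]=0x25 (big-endian) → word 0x3f25
rsvd [11+:5] = (word>>11) & 0x1f = 7  ←
opcode [7+:4] = (word>>7) & 0xf = 14
bank [1+:6] = (word>>1) & 0x3f = 18
cnt [0+:1] = (word>>0) & 0x1 = 1
rsvd signed 5b, MSB=0: value = 7

7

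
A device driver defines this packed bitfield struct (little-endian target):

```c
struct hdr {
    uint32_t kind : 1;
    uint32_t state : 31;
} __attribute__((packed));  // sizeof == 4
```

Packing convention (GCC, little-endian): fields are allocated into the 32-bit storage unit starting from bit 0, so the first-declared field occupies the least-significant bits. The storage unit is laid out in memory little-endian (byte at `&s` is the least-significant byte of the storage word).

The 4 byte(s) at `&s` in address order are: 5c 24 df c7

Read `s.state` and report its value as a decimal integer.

1676644910

[0]=0x5c [1]=0x24 [2]=0xdf [3]=0xc7 (little-endian) → word 0xc7df245c
kind [0+:1] = (word>>0) & 0x1 = 0
state [1+:31] = (word>>1) & 0x7fffffff = 1676644910  ←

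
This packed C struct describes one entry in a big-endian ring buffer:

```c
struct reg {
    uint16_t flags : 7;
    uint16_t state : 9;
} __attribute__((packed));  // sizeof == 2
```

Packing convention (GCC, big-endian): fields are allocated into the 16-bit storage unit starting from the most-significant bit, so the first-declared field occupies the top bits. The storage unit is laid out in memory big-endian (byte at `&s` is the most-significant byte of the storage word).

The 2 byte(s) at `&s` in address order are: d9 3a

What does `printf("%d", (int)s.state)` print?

314

[0]=0xd9 [1]=0x3a (big-endian) → word 0xd93a
flags:7 @ bit 9 → (0xd93a>>9)&0x7f = 0x6c
state:9 @ bit 0 → (0xd93a>>0)&0x1ff = 0x13a  ←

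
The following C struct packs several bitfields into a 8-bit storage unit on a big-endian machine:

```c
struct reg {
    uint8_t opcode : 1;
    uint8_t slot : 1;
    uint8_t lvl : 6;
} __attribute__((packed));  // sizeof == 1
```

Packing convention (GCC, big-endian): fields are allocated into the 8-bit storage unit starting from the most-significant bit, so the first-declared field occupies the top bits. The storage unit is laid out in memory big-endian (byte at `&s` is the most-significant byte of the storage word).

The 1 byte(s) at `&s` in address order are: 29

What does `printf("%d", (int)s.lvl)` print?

41

[0]=0x29 (big-endian) → word 0x29
opcode:1 @ bit 7 → (0x29>>7)&0x1 = 0x0
slot:1 @ bit 6 → (0x29>>6)&0x1 = 0x0
lvl:6 @ bit 0 → (0x29>>0)&0x3f = 0x29  ←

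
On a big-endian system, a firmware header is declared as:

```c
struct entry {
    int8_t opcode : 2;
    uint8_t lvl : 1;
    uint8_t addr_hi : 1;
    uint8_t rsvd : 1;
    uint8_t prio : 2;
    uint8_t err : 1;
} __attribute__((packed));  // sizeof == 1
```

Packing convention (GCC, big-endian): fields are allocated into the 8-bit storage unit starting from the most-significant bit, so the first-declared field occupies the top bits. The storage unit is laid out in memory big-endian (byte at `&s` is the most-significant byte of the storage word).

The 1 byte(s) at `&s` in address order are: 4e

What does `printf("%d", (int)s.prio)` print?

[0]=0x4e (big-endian) → word 0x4e
opcode:2 @ bit 6 → (0x4e>>6)&0x3 = 0x1
lvl:1 @ bit 5 → (0x4e>>5)&0x1 = 0x0
addr_hi:1 @ bit 4 → (0x4e>>4)&0x1 = 0x0
rsvd:1 @ bit 3 → (0x4e>>3)&0x1 = 0x1
prio:2 @ bit 1 → (0x4e>>1)&0x3 = 0x3  ←
err:1 @ bit 0 → (0x4e>>0)&0x1 = 0x0

3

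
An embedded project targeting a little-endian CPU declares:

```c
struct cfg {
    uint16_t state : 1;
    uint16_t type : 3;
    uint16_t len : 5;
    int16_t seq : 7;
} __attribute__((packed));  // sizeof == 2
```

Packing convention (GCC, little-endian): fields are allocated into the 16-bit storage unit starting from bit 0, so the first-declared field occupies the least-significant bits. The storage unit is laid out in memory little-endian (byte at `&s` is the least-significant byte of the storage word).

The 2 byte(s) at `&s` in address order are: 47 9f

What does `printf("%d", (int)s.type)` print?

3

[0]=0x47 [1]=0x9f (little-endian) → word 0x9f47
state:1 @ bit 0 → (0x9f47>>0)&0x1 = 0x1
type:3 @ bit 1 → (0x9f47>>1)&0x7 = 0x3  ←
len:5 @ bit 4 → (0x9f47>>4)&0x1f = 0x14
seq:7 @ bit 9 → (0x9f47>>9)&0x7f = 0x4f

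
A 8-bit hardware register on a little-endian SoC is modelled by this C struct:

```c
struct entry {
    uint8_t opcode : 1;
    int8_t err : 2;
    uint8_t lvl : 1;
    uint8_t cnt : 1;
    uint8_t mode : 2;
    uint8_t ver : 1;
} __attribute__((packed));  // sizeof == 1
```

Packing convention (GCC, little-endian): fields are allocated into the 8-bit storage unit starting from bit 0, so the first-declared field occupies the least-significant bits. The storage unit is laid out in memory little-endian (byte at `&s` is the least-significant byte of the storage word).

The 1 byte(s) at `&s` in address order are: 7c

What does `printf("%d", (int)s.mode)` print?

[0]=0x7c (little-endian) → word 0x7c
opcode:1 @ bit 0 → (0x7c>>0)&0x1 = 0x0
err:2 @ bit 1 → (0x7c>>1)&0x3 = 0x2
lvl:1 @ bit 3 → (0x7c>>3)&0x1 = 0x1
cnt:1 @ bit 4 → (0x7c>>4)&0x1 = 0x1
mode:2 @ bit 5 → (0x7c>>5)&0x3 = 0x3  ←
ver:1 @ bit 7 → (0x7c>>7)&0x1 = 0x0

3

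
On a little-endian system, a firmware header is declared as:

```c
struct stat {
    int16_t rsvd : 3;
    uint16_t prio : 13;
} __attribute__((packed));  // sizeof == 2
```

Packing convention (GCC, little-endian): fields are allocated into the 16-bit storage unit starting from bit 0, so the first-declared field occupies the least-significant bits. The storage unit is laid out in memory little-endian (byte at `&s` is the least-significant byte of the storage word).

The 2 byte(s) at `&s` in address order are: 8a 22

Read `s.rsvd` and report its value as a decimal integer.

2

[0]=0x8a [1]=0x22 (little-endian) → word 0x228a
rsvd:3 @ bit 0 → (0x228a>>0)&0x7 = 0x2  ←
prio:13 @ bit 3 → (0x228a>>3)&0x1fff = 0x451
rsvd signed 3b, MSB=0: value = 2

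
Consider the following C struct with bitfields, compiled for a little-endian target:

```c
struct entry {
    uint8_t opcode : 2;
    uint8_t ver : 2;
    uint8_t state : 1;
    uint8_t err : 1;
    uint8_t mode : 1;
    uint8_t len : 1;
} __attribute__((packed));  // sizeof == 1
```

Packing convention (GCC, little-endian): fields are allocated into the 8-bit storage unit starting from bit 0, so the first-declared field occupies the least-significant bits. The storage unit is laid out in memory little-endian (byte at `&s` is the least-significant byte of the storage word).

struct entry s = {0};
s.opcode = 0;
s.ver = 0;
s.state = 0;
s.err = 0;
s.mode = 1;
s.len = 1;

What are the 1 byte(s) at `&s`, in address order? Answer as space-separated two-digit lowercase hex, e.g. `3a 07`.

opcode (2b) val=0 bits=0x0 at bit 0: 0x00
ver (2b) val=0 bits=0x0 at bit 2: 0x00
state (1b) val=0 bits=0x0 at bit 4: 0x00
err (1b) val=0 bits=0x0 at bit 5: 0x00
mode (1b) val=1 bits=0x1 at bit 6: 0x40
len (1b) val=1 bits=0x1 at bit 7: 0xc0
word = 0xc0 → little-endian bytes:
  [0]=0xc0

c0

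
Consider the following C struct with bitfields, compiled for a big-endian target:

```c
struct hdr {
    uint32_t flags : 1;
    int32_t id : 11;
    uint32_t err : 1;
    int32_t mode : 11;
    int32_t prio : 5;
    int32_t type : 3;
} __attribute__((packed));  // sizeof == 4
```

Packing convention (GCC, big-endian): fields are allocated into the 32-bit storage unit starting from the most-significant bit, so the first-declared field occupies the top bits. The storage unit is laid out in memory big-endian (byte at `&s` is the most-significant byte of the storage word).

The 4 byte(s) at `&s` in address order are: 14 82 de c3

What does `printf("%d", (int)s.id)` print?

328

[0]=0x14 [1]=0x82 [2]=0xde [3]=0xc3 (big-endian) → word 0x1482dec3
flags [31+:1] = (word>>31) & 0x1 = 0
id [20+:11] = (word>>20) & 0x7ff = 328  ←
err [19+:1] = (word>>19) & 0x1 = 0
mode [8+:11] = (word>>8) & 0x7ff = 734
prio [3+:5] = (word>>3) & 0x1f = 24
type [0+:3] = (word>>0) & 0x7 = 3
id signed 11b, MSB=0: value = 328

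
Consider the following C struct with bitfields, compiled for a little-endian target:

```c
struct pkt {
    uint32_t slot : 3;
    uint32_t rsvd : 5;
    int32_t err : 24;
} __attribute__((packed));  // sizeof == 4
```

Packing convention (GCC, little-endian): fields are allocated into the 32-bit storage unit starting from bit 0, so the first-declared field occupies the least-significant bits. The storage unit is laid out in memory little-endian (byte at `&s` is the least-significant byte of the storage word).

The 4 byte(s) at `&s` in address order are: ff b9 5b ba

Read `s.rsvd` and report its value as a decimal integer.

31

[0]=0xff [1]=0xb9 [2]=0x5b [3]=0xba (little-endian) → word 0xba5bb9ff
slot:3 @ bit 0 → (0xba5bb9ff>>0)&0x7 = 0x7
rsvd:5 @ bit 3 → (0xba5bb9ff>>3)&0x1f = 0x1f  ←
err:24 @ bit 8 → (0xba5bb9ff>>8)&0xffffff = 0xba5bb9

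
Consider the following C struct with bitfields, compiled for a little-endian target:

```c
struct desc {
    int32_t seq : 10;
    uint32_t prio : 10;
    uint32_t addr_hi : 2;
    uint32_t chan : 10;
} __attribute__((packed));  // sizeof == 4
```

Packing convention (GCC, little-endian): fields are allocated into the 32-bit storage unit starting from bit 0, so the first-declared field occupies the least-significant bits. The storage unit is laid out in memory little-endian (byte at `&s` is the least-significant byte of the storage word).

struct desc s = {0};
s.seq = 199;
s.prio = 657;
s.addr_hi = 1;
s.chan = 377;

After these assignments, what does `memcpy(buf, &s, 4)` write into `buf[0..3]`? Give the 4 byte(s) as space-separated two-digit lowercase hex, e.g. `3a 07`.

seq (10b) val=199 bits=0xc7 at bit 0: 0x000000c7
prio (10b) val=657 bits=0x291 at bit 10: 0x000a44c7
addr_hi (2b) val=1 bits=0x1 at bit 20: 0x001a44c7
chan (10b) val=377 bits=0x179 at bit 22: 0x5e5a44c7
word = 0x5e5a44c7 → little-endian bytes:
  [0]=0xc7  [1]=0x44  [2]=0x5a  [3]=0x5e

c7 44 5a 5e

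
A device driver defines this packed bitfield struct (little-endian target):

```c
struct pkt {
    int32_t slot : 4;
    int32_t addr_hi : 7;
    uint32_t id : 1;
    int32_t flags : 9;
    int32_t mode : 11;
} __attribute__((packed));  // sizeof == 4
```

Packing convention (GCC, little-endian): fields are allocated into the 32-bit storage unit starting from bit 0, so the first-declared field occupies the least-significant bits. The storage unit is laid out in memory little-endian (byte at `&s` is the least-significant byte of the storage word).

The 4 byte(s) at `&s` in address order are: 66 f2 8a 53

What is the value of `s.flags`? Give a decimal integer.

[0]=0x66 [1]=0xf2 [2]=0x8a [3]=0x53 (little-endian) → word 0x538af266
slot [0+:4] = (word>>0) & 0xf = 6
addr_hi [4+:7] = (word>>4) & 0x7f = 38
id [11+:1] = (word>>11) & 0x1 = 0
flags [12+:9] = (word>>12) & 0x1ff = 175  ←
mode [21+:11] = (word>>21) & 0x7ff = 668
flags signed 9b, MSB=0: value = 175

175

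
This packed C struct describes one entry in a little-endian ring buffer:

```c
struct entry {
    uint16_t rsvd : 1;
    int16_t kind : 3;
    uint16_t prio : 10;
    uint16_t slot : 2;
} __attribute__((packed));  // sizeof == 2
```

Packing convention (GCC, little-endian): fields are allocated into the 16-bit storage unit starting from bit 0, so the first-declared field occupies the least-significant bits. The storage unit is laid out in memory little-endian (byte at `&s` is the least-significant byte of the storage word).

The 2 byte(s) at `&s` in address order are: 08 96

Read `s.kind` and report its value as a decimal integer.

[0]=0x08 [1]=0x96 (little-endian) → word 0x9608
rsvd:1 @ bit 0 → (0x9608>>0)&0x1 = 0x0
kind:3 @ bit 1 → (0x9608>>1)&0x7 = 0x4  ←
prio:10 @ bit 4 → (0x9608>>4)&0x3ff = 0x160
slot:2 @ bit 14 → (0x9608>>14)&0x3 = 0x2
kind signed 3b, MSB=1: 4 - 8 = -4

-4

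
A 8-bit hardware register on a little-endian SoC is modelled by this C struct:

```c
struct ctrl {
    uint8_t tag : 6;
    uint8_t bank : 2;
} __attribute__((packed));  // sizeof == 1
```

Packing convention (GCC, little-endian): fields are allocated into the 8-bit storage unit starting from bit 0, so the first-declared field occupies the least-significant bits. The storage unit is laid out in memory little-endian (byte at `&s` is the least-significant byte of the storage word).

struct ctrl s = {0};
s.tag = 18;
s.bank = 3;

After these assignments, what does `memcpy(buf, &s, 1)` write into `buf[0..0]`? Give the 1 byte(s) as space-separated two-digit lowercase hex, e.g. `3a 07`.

tag:6 = 18 → 0x12 << 0 → word 0x12
bank:2 = 3 → 0x3 << 6 → word 0xd2
word = 0xd2 → little-endian bytes:
  [0]=0xd2

d2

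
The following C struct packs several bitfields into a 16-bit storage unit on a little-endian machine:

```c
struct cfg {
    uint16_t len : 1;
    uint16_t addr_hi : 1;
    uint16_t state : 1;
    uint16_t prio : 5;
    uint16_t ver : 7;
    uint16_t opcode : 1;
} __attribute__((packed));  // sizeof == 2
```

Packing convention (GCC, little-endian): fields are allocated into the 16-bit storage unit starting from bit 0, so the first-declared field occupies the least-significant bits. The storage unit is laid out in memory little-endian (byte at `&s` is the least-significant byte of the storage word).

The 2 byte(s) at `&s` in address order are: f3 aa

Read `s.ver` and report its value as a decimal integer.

[0]=0xf3 [1]=0xaa (little-endian) → word 0xaaf3
len:1 @ bit 0 → (0xaaf3>>0)&0x1 = 0x1
addr_hi:1 @ bit 1 → (0xaaf3>>1)&0x1 = 0x1
state:1 @ bit 2 → (0xaaf3>>2)&0x1 = 0x0
prio:5 @ bit 3 → (0xaaf3>>3)&0x1f = 0x1e
ver:7 @ bit 8 → (0xaaf3>>8)&0x7f = 0x2a  ←
opcode:1 @ bit 15 → (0xaaf3>>15)&0x1 = 0x1

42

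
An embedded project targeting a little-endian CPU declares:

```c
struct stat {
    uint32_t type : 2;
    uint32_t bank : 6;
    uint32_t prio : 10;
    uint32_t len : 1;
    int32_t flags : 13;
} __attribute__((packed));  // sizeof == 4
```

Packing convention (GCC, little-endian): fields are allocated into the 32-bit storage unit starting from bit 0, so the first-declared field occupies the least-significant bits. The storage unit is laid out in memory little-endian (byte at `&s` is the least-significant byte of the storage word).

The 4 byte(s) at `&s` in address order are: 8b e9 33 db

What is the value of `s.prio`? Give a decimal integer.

[0]=0x8b [1]=0xe9 [2]=0x33 [3]=0xdb (little-endian) → word 0xdb33e98b
type [0+:2] = (word>>0) & 0x3 = 3
bank [2+:6] = (word>>2) & 0x3f = 34
prio [8+:10] = (word>>8) & 0x3ff = 1001  ←
len [18+:1] = (word>>18) & 0x1 = 0
flags [19+:13] = (word>>19) & 0x1fff = 7014

1001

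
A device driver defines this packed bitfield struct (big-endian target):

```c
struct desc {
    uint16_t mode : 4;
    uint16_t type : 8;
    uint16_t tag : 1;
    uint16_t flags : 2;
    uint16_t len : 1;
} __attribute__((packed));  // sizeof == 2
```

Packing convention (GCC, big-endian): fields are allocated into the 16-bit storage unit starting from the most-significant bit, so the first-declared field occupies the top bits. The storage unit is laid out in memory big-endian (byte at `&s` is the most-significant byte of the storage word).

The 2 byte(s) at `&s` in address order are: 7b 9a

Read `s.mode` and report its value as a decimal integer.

7

[0]=0x7b [1]=0x9a (big-endian) → word 0x7b9a
mode:4 @ bit 12 → (0x7b9a>>12)&0xf = 0x7  ←
type:8 @ bit 4 → (0x7b9a>>4)&0xff = 0xb9
tag:1 @ bit 3 → (0x7b9a>>3)&0x1 = 0x1
flags:2 @ bit 1 → (0x7b9a>>1)&0x3 = 0x1
len:1 @ bit 0 → (0x7b9a>>0)&0x1 = 0x0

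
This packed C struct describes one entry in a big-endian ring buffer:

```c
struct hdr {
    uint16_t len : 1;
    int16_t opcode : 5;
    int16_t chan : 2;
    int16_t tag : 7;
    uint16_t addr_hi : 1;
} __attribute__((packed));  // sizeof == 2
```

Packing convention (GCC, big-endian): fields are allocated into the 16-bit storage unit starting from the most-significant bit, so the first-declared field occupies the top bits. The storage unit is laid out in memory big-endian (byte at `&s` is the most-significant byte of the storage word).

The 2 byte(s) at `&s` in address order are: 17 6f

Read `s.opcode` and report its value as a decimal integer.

[0]=0x17 [1]=0x6f (big-endian) → word 0x176f
len [15+:1] = (word>>15) & 0x1 = 0
opcode [10+:5] = (word>>10) & 0x1f = 5  ←
chan [8+:2] = (word>>8) & 0x3 = 3
tag [1+:7] = (word>>1) & 0x7f = 55
addr_hi [0+:1] = (word>>0) & 0x1 = 1
opcode signed 5b, MSB=0: value = 5

5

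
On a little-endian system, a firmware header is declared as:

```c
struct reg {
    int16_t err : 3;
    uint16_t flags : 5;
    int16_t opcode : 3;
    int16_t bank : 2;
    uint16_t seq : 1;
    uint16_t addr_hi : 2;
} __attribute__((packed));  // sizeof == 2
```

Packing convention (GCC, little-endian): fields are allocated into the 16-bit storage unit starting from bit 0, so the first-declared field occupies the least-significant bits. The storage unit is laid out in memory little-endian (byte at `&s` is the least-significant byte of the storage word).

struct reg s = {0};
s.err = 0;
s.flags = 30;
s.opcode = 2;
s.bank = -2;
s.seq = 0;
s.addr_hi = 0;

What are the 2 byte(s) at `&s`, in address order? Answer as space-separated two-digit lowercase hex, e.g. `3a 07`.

[0+:3] err=0 & 0x7 = 0x0; word=0x0000
[3+:5] flags=30 & 0x1f = 0x1e; word=0x00f0
[8+:3] opcode=2 & 0x7 = 0x2; word=0x02f0
[11+:2] bank=-2 & 0x3 = 0x2; word=0x12f0
[13+:1] seq=0 & 0x1 = 0x0; word=0x12f0
[14+:2] addr_hi=0 & 0x3 = 0x0; word=0x12f0
word = 0x12f0 → little-endian bytes:
  [0]=0xf0  [1]=0x12

f0 12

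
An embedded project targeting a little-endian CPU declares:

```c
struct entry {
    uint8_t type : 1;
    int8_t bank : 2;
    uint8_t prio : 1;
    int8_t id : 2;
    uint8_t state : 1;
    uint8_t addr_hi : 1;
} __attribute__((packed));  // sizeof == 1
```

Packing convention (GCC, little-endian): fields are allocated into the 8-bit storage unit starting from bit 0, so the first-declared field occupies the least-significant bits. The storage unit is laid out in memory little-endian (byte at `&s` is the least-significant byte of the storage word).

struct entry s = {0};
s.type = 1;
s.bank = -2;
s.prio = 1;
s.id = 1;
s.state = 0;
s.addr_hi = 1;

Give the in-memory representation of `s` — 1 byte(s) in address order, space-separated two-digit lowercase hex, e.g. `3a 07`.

[0+:1] type=1 & 0x1 = 0x1; word=0x01
[1+:2] bank=-2 & 0x3 = 0x2; word=0x05
[3+:1] prio=1 & 0x1 = 0x1; word=0x0d
[4+:2] id=1 & 0x3 = 0x1; word=0x1d
[6+:1] state=0 & 0x1 = 0x0; word=0x1d
[7+:1] addr_hi=1 & 0x1 = 0x1; word=0x9d
word = 0x9d → little-endian bytes:
  [0]=0x9d

9d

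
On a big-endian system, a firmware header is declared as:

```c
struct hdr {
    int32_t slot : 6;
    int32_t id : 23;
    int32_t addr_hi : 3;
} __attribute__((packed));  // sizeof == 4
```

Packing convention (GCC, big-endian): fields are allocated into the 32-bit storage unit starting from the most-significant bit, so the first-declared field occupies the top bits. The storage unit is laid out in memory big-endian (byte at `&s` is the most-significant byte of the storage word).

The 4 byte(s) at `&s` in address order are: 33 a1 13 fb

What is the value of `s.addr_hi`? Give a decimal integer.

3

[0]=0x33 [1]=0xa1 [2]=0x13 [3]=0xfb (big-endian) → word 0x33a113fb
slot:6 @ bit 26 → (0x33a113fb>>26)&0x3f = 0xc
id:23 @ bit 3 → (0x33a113fb>>3)&0x7fffff = 0x74227f
addr_hi:3 @ bit 0 → (0x33a113fb>>0)&0x7 = 0x3  ←
addr_hi signed 3b, MSB=0: value = 3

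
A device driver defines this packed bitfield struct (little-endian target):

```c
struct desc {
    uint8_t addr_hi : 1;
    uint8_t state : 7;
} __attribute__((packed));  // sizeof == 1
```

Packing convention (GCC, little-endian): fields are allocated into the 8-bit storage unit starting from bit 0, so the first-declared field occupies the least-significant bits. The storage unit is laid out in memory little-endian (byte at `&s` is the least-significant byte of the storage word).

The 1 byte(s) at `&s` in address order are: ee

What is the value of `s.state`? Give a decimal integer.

[0]=0xee (little-endian) → word 0xee
addr_hi [0+:1] = (word>>0) & 0x1 = 0
state [1+:7] = (word>>1) & 0x7f = 119  ←

119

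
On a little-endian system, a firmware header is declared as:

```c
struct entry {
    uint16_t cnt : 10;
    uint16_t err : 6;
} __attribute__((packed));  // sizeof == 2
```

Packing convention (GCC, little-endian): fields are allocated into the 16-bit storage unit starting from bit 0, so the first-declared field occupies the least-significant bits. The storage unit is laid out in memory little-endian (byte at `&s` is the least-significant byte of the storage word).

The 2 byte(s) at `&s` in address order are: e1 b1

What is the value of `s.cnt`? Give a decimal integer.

481

[0]=0xe1 [1]=0xb1 (little-endian) → word 0xb1e1
cnt:10 @ bit 0 → (0xb1e1>>0)&0x3ff = 0x1e1  ←
err:6 @ bit 10 → (0xb1e1>>10)&0x3f = 0x2c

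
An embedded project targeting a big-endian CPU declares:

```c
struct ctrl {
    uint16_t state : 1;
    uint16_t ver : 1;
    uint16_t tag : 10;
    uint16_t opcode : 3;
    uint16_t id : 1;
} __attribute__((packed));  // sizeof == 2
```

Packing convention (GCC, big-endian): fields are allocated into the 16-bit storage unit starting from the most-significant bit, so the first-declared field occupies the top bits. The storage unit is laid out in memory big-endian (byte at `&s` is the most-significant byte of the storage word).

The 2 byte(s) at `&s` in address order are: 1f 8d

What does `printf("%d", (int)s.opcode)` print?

[0]=0x1f [1]=0x8d (big-endian) → word 0x1f8d
state:1 @ bit 15 → (0x1f8d>>15)&0x1 = 0x0
ver:1 @ bit 14 → (0x1f8d>>14)&0x1 = 0x0
tag:10 @ bit 4 → (0x1f8d>>4)&0x3ff = 0x1f8
opcode:3 @ bit 1 → (0x1f8d>>1)&0x7 = 0x6  ←
id:1 @ bit 0 → (0x1f8d>>0)&0x1 = 0x1

6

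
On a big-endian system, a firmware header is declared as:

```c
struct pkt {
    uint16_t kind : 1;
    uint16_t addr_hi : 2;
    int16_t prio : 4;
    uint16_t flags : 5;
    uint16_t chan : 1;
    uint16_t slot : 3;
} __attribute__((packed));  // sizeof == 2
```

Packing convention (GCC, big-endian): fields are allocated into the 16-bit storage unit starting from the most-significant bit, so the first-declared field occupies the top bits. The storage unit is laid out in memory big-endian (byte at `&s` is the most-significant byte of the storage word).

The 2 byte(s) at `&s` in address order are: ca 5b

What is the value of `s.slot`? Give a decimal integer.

3

[0]=0xca [1]=0x5b (big-endian) → word 0xca5b
kind [15+:1] = (word>>15) & 0x1 = 1
addr_hi [13+:2] = (word>>13) & 0x3 = 2
prio [9+:4] = (word>>9) & 0xf = 5
flags [4+:5] = (word>>4) & 0x1f = 5
chan [3+:1] = (word>>3) & 0x1 = 1
slot [0+:3] = (word>>0) & 0x7 = 3  ←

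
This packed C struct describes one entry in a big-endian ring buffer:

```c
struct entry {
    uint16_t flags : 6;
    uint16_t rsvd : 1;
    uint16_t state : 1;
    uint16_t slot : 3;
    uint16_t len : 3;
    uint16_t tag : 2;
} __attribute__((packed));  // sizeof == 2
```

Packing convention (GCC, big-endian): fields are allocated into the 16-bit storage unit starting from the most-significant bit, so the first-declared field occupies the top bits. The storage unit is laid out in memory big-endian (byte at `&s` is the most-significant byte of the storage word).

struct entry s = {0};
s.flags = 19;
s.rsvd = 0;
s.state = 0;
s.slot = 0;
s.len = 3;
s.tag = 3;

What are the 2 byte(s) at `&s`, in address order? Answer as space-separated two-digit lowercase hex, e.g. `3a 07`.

4c 0f

flags:6 = 19 → 0x13 << 10 → word 0x4c00
rsvd:1 = 0 → 0x0 << 9 → word 0x4c00
state:1 = 0 → 0x0 << 8 → word 0x4c00
slot:3 = 0 → 0x0 << 5 → word 0x4c00
len:3 = 3 → 0x3 << 2 → word 0x4c0c
tag:2 = 3 → 0x3 << 0 → word 0x4c0f
word = 0x4c0f → big-endian bytes:
  [0]=0x4c  [1]=0x0f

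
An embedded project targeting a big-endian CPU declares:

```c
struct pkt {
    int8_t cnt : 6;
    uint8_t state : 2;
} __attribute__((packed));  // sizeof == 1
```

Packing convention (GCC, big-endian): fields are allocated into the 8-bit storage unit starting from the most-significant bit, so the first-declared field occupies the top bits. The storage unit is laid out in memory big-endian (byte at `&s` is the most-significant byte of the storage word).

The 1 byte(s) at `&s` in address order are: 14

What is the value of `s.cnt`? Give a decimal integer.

[0]=0x14 (big-endian) → word 0x14
cnt [2+:6] = (word>>2) & 0x3f = 5  ←
state [0+:2] = (word>>0) & 0x3 = 0
cnt signed 6b, MSB=0: value = 5

5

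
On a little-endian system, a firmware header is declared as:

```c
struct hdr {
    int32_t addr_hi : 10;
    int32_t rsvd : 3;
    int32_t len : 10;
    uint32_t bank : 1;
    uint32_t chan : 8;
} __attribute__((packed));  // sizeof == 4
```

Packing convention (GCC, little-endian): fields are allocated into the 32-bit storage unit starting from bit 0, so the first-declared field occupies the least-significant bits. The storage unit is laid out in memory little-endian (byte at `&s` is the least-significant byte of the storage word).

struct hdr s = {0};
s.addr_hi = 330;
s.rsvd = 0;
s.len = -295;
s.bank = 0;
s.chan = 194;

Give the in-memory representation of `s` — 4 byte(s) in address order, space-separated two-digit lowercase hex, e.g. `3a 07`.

[0+:10] addr_hi=330 & 0x3ff = 0x14a; word=0x0000014a
[10+:3] rsvd=0 & 0x7 = 0x0; word=0x0000014a
[13+:10] len=-295 & 0x3ff = 0x2d9; word=0x005b214a
[23+:1] bank=0 & 0x1 = 0x0; word=0x005b214a
[24+:8] chan=194 & 0xff = 0xc2; word=0xc25b214a
word = 0xc25b214a → little-endian bytes:
  [0]=0x4a  [1]=0x21  [2]=0x5b  [3]=0xc2

4a 21 5b c2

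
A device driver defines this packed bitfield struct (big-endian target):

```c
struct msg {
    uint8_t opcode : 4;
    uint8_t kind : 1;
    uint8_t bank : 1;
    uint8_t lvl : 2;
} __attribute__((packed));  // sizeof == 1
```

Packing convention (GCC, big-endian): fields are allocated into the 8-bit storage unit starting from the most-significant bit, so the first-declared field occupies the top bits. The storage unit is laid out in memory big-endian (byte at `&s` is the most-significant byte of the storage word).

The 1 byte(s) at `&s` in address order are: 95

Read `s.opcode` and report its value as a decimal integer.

[0]=0x95 (big-endian) → word 0x95
opcode:4 @ bit 4 → (0x95>>4)&0xf = 0x9  ←
kind:1 @ bit 3 → (0x95>>3)&0x1 = 0x0
bank:1 @ bit 2 → (0x95>>2)&0x1 = 0x1
lvl:2 @ bit 0 → (0x95>>0)&0x3 = 0x1

9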